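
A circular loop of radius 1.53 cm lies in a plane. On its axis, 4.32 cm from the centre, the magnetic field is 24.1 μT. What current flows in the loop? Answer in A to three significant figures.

I ≈ 15.8 A

On the axis of a loop, B = μ₀IR²/[2(R²+z²)^(3/2)], so I = 2B(R²+z²)^(3/2)/(μ₀R²).
R² + z² = 0.0002341 + 0.001866 = 0.0021 m²; raised to 3/2 gives 9.63×10⁻⁵ m³.
I = 2 × 2.41×10⁻⁵ × 9.63×10⁻⁵ / (1.26×10⁻⁶ × 0.0002341) = 15.8 A.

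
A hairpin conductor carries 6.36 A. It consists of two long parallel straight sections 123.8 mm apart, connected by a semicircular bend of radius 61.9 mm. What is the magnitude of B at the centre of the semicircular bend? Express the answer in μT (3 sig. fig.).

B ≈ 52.8 μT

The semicircular arc contributes B_arc = μ₀I·π/(4πR) = μ₀I/(4R) = 3.23×10⁻⁵ T.
Each semi-infinite lead is at perpendicular distance R = 0.0619 m from the centre, with the perpendicular foot at its near end, so it contributes μ₀I/(4πR); both point the same way, together 2.05×10⁻⁵ T.
Arc and leads all point the same direction: B = 3.23×10⁻⁵ + 2.05×10⁻⁵ = 5.28×10⁻⁵ T.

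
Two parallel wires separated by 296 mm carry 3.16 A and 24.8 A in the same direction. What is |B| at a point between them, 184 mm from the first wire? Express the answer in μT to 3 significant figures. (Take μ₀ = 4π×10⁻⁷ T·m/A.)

B ≈ 40.9 μT

Each long wire gives B = μ₀I/(2πd). Distances are d₁ = 0.184 m and d₂ = 0.112 m.
B₁ = 3.43×10⁻⁶ T, B₂ = 4.43×10⁻⁵ T.
Between parallel currents the two contributions point in opposite directions, so they subtract. B = |B₁ − B₂| = |3.43×10⁻⁶ − 4.43×10⁻⁵| = 4.09×10⁻⁵ T.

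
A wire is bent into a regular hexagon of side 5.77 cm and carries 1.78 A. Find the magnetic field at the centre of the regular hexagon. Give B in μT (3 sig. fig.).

Each side is a finite straight segment at perpendicular distance d = a/(2 tan(π/6)) = 0.04997 m from the centre, with end-angles ±π/6.
One side contributes B₁ = (μ₀I/4πd)·2 sin(π/6) = 3.56×10⁻⁶ T.
All 6 sides add in the same direction: B = 6 × 3.56×10⁻⁶ = 2.14×10⁻⁵ T.

B ≈ 21.4 μT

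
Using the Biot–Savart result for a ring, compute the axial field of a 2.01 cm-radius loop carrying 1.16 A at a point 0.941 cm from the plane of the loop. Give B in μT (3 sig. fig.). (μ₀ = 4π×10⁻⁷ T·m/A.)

B ≈ 26.9 μT

On the axis of a circular loop, B = μ₀IR² / [2(R²+z²)^(3/2)].
R² + z² = (0.0201)² + (0.00941)² = 0.0004926 m², and (R²+z²)^(3/2) = 1.09×10⁻⁵ m³.
B = (4π×10⁻⁷ × 1.16 × 0.000404) / (2 × 1.09×10⁻⁵) = 2.69×10⁻⁵ T.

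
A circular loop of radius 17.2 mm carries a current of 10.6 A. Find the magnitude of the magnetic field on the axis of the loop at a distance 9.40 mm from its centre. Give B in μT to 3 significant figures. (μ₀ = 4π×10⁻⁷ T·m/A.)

B ≈ 262 μT

On the axis of a circular loop, B = μ₀IR² / [2(R²+z²)^(3/2)].
R² + z² = (0.0172)² + (0.0094)² = 0.0003842 m², and (R²+z²)^(3/2) = 7.53×10⁻⁶ m³.
B = (4π×10⁻⁷ × 10.6 × 0.0002958) / (2 × 7.53×10⁻⁶) = 2.62×10⁻⁴ T.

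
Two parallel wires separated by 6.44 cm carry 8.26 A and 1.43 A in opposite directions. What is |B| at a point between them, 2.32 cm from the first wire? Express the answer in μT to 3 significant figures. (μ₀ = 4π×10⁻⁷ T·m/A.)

Each long wire gives B = μ₀I/(2πd). Distances are d₁ = 0.0232 m and d₂ = 0.0412 m.
B₁ = 7.12×10⁻⁵ T, B₂ = 6.94×10⁻⁶ T.
Between antiparallel currents both contributions point the same way, so they add. B = B₁ + B₂ = 7.12×10⁻⁵ + 6.94×10⁻⁶ = 7.81×10⁻⁵ T.

B ≈ 78.1 μT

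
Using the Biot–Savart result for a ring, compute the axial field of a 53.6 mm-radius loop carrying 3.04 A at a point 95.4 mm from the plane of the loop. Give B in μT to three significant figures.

On the axis of a circular loop, B = μ₀IR² / [2(R²+z²)^(3/2)].
R² + z² = (0.0536)² + (0.0954)² = 0.01197 m², and (R²+z²)^(3/2) = 1.31×10⁻³ m³.
B = (4π×10⁻⁷ × 3.04 × 0.002873) / (2 × 1.31×10⁻³) = 4.19×10⁻⁶ T.

B ≈ 4.19 μT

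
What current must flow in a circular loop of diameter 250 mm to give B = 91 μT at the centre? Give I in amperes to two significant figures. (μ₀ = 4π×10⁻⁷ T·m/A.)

I ≈ 18 A

At the centre of a circular loop B = μ₀I/(2R), so I = 2RB/μ₀.
With R = 0.125 m, I = 2 × 0.125 × 9.10×10⁻⁵ / (4π×10⁻⁷) = 18.1 A.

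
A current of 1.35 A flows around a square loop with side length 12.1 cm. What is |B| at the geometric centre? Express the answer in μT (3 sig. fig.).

B ≈ 12.6 μT

Each side is a finite straight segment at perpendicular distance d = a/(2 tan(π/4)) = 0.0605 m from the centre, with end-angles ±π/4.
One side contributes B₁ = (μ₀I/4πd)·2 sin(π/4) = 3.16×10⁻⁶ T.
All 4 sides add in the same direction: B = 4 × 3.16×10⁻⁶ = 1.26×10⁻⁵ T.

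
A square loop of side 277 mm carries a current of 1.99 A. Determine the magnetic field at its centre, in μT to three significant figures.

B ≈ 8.13 μT

Each side is a finite straight segment at perpendicular distance d = a/(2 tan(π/4)) = 0.1385 m from the centre, with end-angles ±π/4.
One side contributes B₁ = (μ₀I/4πd)·2 sin(π/4) = 2.03×10⁻⁶ T.
All 4 sides add in the same direction: B = 4 × 2.03×10⁻⁶ = 8.13×10⁻⁶ T.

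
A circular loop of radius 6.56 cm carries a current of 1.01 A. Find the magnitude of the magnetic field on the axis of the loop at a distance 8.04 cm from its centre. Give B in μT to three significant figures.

On the axis of a circular loop, B = μ₀IR² / [2(R²+z²)^(3/2)].
R² + z² = (0.0656)² + (0.0804)² = 0.01077 m², and (R²+z²)^(3/2) = 1.12×10⁻³ m³.
B = (4π×10⁻⁷ × 1.01 × 0.004303) / (2 × 1.12×10⁻³) = 2.44×10⁻⁶ T.

B ≈ 2.44 μT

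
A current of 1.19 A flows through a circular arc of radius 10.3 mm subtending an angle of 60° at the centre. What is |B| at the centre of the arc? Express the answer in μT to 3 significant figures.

The Biot–Savart field of a circular arc at its centre is B = μ₀Iφ/(4πR), with φ = 1.047 rad.
B = (4π×10⁻⁷ × 1.19 × 1.047) / (4π × 0.0103) = 1.21×10⁻⁵ T.

B ≈ 12.1 μT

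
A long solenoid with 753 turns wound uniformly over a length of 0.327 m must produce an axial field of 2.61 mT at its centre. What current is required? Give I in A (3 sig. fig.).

Inside a long solenoid B = μ₀nI with n = 2303 m⁻¹, so I = B/(μ₀n).
I = 2.61×10⁻³ / (4π×10⁻⁷ × 2303) = 0.902 A.

I ≈ 0.902 A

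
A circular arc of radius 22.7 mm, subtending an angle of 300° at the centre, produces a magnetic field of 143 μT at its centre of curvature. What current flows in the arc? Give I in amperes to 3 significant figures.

I ≈ 6.20 A

For a circular arc, B = μ₀Iφ/(4πR) with φ in radians; here φ = 5.236 rad.
So I = 4πRB/(μ₀φ) = 4π × 0.0227 × 1.43×10⁻⁴ / (4π×10⁻⁷ × 5.236) = 6.20 A.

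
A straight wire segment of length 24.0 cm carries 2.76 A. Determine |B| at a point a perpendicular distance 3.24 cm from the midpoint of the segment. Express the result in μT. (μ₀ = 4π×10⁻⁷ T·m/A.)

For a finite straight segment, B = (μ₀I/4πd)(sinθ₁ + sinθ₂), where θ₁, θ₂ are the angles from the perpendicular to each end.
The perpendicular from the point meets the wire at its midpoint, so each end is L/2 = 0.12 m away along the wire.
sinθ₁ = 0.12/√(0.12²+0.0324²) = 0.9654; sinθ₂ = 0.12/√(0.12²+0.0324²) = 0.9654.
B = (4π×10⁻⁷ × 2.76) / (4π × 0.0324) × (0.9654 + 0.9654) = 1.64×10⁻⁵ T.

B ≈ 16.4 μT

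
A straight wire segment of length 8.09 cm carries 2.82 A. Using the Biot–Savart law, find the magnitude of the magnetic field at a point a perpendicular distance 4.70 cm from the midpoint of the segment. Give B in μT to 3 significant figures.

For a finite straight segment, B = (μ₀I/4πd)(sinθ₁ + sinθ₂), where θ₁, θ₂ are the angles from the perpendicular to each end.
The perpendicular from the point meets the wire at its midpoint, so each end is L/2 = 0.04045 m away along the wire.
sinθ₁ = 0.04045/√(0.04045²+0.047²) = 0.6523; sinθ₂ = 0.04045/√(0.04045²+0.047²) = 0.6523.
B = (4π×10⁻⁷ × 2.82) / (4π × 0.047) × (0.6523 + 0.6523) = 7.83×10⁻⁶ T.

B ≈ 7.83 μT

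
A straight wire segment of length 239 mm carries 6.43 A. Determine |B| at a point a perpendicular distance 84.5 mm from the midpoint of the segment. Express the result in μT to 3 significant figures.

For a finite straight segment, B = (μ₀I/4πd)(sinθ₁ + sinθ₂), where θ₁, θ₂ are the angles from the perpendicular to each end.
The perpendicular from the point meets the wire at its midpoint, so each end is L/2 = 0.1195 m away along the wire.
sinθ₁ = 0.1195/√(0.1195²+0.0845²) = 0.8165; sinθ₂ = 0.1195/√(0.1195²+0.0845²) = 0.8165.
B = (4π×10⁻⁷ × 6.43) / (4π × 0.0845) × (0.8165 + 0.8165) = 1.24×10⁻⁵ T.

B ≈ 12.4 μT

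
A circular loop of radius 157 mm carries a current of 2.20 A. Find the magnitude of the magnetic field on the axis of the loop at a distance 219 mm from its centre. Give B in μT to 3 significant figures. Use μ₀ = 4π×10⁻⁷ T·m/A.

B ≈ 1.74 μT

On the axis of a circular loop, B = μ₀IR² / [2(R²+z²)^(3/2)].
R² + z² = (0.157)² + (0.219)² = 0.07261 m², and (R²+z²)^(3/2) = 1.96×10⁻² m³.
B = (4π×10⁻⁷ × 2.20 × 0.02465) / (2 × 1.96×10⁻²) = 1.74×10⁻⁶ T.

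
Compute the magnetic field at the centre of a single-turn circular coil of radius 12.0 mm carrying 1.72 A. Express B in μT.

B ≈ 90.1 μT

At the centre of a circular loop the Biot–Savart law gives B = μ₀I/(2R).
B = (4π×10⁻⁷ × 1.72) / (2 × 0.012) = 9.01×10⁻⁵ T.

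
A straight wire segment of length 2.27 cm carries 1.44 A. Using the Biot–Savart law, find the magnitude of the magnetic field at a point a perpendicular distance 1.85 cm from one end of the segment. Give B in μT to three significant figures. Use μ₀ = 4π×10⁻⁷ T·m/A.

For a finite straight segment, B = (μ₀I/4πd)(sinθ₁ + sinθ₂), where θ₁, θ₂ are the angles from the perpendicular to each end.
The perpendicular foot is at one end, so the two end-offsets along the wire are 0 and L = 0.0227 m.
sinθ₁ = 0/√(0²+0.0185²) = 0.0000; sinθ₂ = 0.0227/√(0.0227²+0.0185²) = 0.7752.
B = (4π×10⁻⁷ × 1.44) / (4π × 0.0185) × (0.0000 + 0.7752) = 6.03×10⁻⁶ T.

B ≈ 6.03 μT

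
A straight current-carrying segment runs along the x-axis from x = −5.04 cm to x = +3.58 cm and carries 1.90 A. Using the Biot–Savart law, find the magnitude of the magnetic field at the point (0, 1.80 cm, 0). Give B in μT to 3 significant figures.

For a finite straight segment, B = (μ₀I/4πd)(sinθ₁ + sinθ₂), where θ₁, θ₂ are the angles from the perpendicular to each end.
The perpendicular distance is d = 0.018 m; the end-offsets along the wire are a = 0.0504 m and b = 0.0358 m.
sinθ₁ = 0.0504/√(0.0504²+0.018²) = 0.9417; sinθ₂ = 0.0358/√(0.0358²+0.018²) = 0.8934.
B = (4π×10⁻⁷ × 1.90) / (4π × 0.018) × (0.9417 + 0.8934) = 1.94×10⁻⁵ T.

B ≈ 19.4 μT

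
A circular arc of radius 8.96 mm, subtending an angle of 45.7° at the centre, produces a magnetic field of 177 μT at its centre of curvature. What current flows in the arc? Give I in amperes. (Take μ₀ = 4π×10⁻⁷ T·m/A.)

I ≈ 19.9 A

For a circular arc, B = μ₀Iφ/(4πR) with φ in radians; here φ = 0.7976 rad.
So I = 4πRB/(μ₀φ) = 4π × 0.00896 × 1.77×10⁻⁴ / (4π×10⁻⁷ × 0.7976) = 19.9 A.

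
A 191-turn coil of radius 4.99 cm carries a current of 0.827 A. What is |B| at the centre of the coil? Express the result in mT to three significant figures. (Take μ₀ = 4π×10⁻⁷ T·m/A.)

For an N-turn flat coil, B = Nμ₀I/(2R) with R = 0.0499 m.
B = 191 × 1.04×10⁻⁵ T = 1.99×10⁻³ T.

B ≈ 1.99 mT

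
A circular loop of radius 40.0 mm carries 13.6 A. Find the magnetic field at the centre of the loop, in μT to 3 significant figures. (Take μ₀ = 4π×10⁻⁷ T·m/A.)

B ≈ 214 μT

At the centre of a circular loop the Biot–Savart law gives B = μ₀I/(2R).
B = (4π×10⁻⁷ × 13.6) / (2 × 0.04) = 2.14×10⁻⁴ T.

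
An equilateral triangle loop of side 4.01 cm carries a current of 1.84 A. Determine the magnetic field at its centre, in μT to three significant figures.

Each side is a finite straight segment at perpendicular distance d = a/(2 tan(π/3)) = 0.01158 m from the centre, with end-angles ±π/3.
One side contributes B₁ = (μ₀I/4πd)·2 sin(π/3) = 2.75×10⁻⁵ T.
All 3 sides add in the same direction: B = 3 × 2.75×10⁻⁵ = 8.26×10⁻⁵ T.

B ≈ 82.6 μT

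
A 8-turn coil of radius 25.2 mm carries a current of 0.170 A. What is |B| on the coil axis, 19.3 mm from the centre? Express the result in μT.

For an N-turn flat coil, B = Nμ₀IR²/[2(R²+z²)^(3/2)] with R = 0.0252 m, z = 0.0193 m.
B = 8 × 2.12×10⁻⁶ T = 1.70×10⁻⁵ T.

B ≈ 17.0 μT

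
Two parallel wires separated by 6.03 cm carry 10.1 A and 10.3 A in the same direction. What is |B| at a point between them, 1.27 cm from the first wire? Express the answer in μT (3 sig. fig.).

Each long wire gives B = μ₀I/(2πd). Distances are d₁ = 0.0127 m and d₂ = 0.0476 m.
B₁ = 1.59×10⁻⁴ T, B₂ = 4.33×10⁻⁵ T.
Between parallel currents the two contributions point in opposite directions, so they subtract. B = |B₁ − B₂| = |1.59×10⁻⁴ − 4.33×10⁻⁵| = 1.16×10⁻⁴ T.

B ≈ 116 μT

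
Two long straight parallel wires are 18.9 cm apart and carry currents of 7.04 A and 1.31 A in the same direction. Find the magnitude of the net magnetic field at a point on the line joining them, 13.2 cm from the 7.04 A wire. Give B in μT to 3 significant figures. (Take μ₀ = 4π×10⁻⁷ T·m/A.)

Each long wire gives B = μ₀I/(2πd). Distances are d₁ = 0.132 m and d₂ = 0.057 m.
B₁ = 1.07×10⁻⁵ T, B₂ = 4.60×10⁻⁶ T.
Between parallel currents the two contributions point in opposite directions, so they subtract. B = |B₁ − B₂| = |1.07×10⁻⁵ − 4.60×10⁻⁶| = 6.07×10⁻⁶ T.

B ≈ 6.07 μT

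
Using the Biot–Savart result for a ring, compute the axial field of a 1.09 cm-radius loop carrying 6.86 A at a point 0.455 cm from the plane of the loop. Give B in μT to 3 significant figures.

B ≈ 311 μT

On the axis of a circular loop, B = μ₀IR² / [2(R²+z²)^(3/2)].
R² + z² = (0.0109)² + (0.00455)² = 0.0001395 m², and (R²+z²)^(3/2) = 1.65×10⁻⁶ m³.
B = (4π×10⁻⁷ × 6.86 × 0.0001188) / (2 × 1.65×10⁻⁶) = 3.11×10⁻⁴ T.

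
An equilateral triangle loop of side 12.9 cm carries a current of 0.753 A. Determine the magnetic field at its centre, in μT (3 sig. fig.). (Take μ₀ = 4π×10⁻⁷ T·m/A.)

Each side is a finite straight segment at perpendicular distance d = a/(2 tan(π/3)) = 0.03724 m from the centre, with end-angles ±π/3.
One side contributes B₁ = (μ₀I/4πd)·2 sin(π/3) = 3.50×10⁻⁶ T.
All 3 sides add in the same direction: B = 3 × 3.50×10⁻⁶ = 1.05×10⁻⁵ T.

B ≈ 10.5 μT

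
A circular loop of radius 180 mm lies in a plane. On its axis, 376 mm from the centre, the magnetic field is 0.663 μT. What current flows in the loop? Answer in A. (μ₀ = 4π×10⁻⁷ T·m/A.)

I ≈ 2.36 A

On the axis of a loop, B = μ₀IR²/[2(R²+z²)^(3/2)], so I = 2B(R²+z²)^(3/2)/(μ₀R²).
R² + z² = 0.0324 + 0.1414 = 0.1738 m²; raised to 3/2 gives 7.24×10⁻² m³.
I = 2 × 6.63×10⁻⁷ × 7.24×10⁻² / (1.26×10⁻⁶ × 0.0324) = 2.36 A.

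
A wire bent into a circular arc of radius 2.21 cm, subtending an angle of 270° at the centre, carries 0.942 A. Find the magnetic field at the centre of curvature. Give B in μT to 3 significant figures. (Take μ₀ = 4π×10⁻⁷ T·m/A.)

The Biot–Savart field of a circular arc at its centre is B = μ₀Iφ/(4πR), with φ = 4.712 rad.
B = (4π×10⁻⁷ × 0.942 × 4.712) / (4π × 0.0221) = 2.01×10⁻⁵ T.

B ≈ 20.1 μT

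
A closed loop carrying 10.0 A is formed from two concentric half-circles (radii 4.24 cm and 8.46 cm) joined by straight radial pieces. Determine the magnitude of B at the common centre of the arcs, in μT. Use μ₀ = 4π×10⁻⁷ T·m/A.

B ≈ 37.0 μT

The radial connectors point toward the centre, so dl × r̂ = 0 and they contribute nothing.
Each semicircle gives μ₀I/(4R): inner arc 7.41×10⁻⁵ T, outer arc 3.71×10⁻⁵ T.
The two arcs carry current in opposite angular senses, so their fields oppose: B = |7.41×10⁻⁵ − 3.71×10⁻⁵| = 3.70×10⁻⁵ T.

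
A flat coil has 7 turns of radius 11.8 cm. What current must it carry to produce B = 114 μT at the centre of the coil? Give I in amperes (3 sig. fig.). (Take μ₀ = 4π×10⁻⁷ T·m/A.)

I ≈ 3.06 A

For an N-turn coil, B = Nμ₀I/(2R) with R = 0.118 m, so I = 2RB/(Nμ₀) = 2 × 0.118 × 1.14×10⁻⁴ / (7 × 4π×10⁻⁷) = 3.06 A.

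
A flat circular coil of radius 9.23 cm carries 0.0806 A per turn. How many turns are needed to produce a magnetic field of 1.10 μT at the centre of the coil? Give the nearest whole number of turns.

N = 2

For an N-turn coil, B = Nμ₀I/(2R). A single turn gives B₁ = 5.49×10⁻⁷ T with R = 0.0923 m.
N = B/B₁ = 1.10×10⁻⁶ / 5.49×10⁻⁷ = 2.00.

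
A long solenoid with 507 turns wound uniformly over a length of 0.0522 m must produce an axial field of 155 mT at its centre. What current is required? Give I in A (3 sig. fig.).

I ≈ 12.7 A

Inside a long solenoid B = μ₀nI with n = 9713 m⁻¹, so I = B/(μ₀n).
I = 0.155 / (4π×10⁻⁷ × 9713) = 12.7 A.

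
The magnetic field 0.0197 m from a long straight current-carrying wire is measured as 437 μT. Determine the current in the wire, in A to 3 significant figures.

I ≈ 43.0 A

For a long straight wire B = μ₀I/(2πd), so I = 2πdB/μ₀.
I = 2π × 0.0197 × 4.37×10⁻⁴ / (4π×10⁻⁷) = 43.0 A.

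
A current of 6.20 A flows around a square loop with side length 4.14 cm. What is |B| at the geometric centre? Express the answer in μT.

Each side is a finite straight segment at perpendicular distance d = a/(2 tan(π/4)) = 0.0207 m from the centre, with end-angles ±π/4.
One side contributes B₁ = (μ₀I/4πd)·2 sin(π/4) = 4.24×10⁻⁵ T.
All 4 sides add in the same direction: B = 4 × 4.24×10⁻⁵ = 1.69×10⁻⁴ T.

B ≈ 169 μT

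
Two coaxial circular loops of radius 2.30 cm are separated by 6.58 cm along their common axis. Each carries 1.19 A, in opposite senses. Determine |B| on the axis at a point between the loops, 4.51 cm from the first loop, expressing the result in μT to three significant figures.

Each loop contributes B = μ₀IR²/[2(R²+z²)^(3/2)] on the axis, with z measured from that loop.
Loop 1 (z = 0.0451 m): B₁ = 3.05×10⁻⁶ T. Loop 2 (z = 0.0207 m): B₂ = 1.33×10⁻⁵ T.
The fields oppose: B = |B₁ − B₂| = 1.03×10⁻⁵ T.

B ≈ 10.3 μT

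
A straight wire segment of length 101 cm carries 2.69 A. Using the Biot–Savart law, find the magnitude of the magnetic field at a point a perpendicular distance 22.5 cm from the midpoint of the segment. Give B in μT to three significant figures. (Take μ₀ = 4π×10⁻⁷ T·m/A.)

For a finite straight segment, B = (μ₀I/4πd)(sinθ₁ + sinθ₂), where θ₁, θ₂ are the angles from the perpendicular to each end.
The perpendicular from the point meets the wire at its midpoint, so each end is L/2 = 0.505 m away along the wire.
sinθ₁ = 0.505/√(0.505²+0.225²) = 0.9134; sinθ₂ = 0.505/√(0.505²+0.225²) = 0.9134.
B = (4π×10⁻⁷ × 2.69) / (4π × 0.225) × (0.9134 + 0.9134) = 2.18×10⁻⁶ T.

B ≈ 2.18 μT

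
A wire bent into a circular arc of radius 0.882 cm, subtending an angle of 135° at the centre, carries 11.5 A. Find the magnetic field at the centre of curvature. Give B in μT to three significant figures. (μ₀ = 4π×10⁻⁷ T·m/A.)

B ≈ 307 μT

The Biot–Savart field of a circular arc at its centre is B = μ₀Iφ/(4πR), with φ = 2.356 rad.
B = (4π×10⁻⁷ × 11.5 × 2.356) / (4π × 0.00882) = 3.07×10⁻⁴ T.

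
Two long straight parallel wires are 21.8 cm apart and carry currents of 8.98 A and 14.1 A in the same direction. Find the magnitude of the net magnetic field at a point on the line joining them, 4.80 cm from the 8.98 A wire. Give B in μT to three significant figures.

Each long wire gives B = μ₀I/(2πd). Distances are d₁ = 0.048 m and d₂ = 0.17 m.
B₁ = 3.74×10⁻⁵ T, B₂ = 1.66×10⁻⁵ T.
Between parallel currents the two contributions point in opposite directions, so they subtract. B = |B₁ − B₂| = |3.74×10⁻⁵ − 1.66×10⁻⁵| = 2.08×10⁻⁵ T.

B ≈ 20.8 μT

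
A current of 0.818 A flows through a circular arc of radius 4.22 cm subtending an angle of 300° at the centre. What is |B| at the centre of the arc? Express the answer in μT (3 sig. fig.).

The Biot–Savart field of a circular arc at its centre is B = μ₀Iφ/(4πR), with φ = 5.236 rad.
B = (4π×10⁻⁷ × 0.818 × 5.236) / (4π × 0.0422) = 1.01×10⁻⁵ T.

B ≈ 10.1 μT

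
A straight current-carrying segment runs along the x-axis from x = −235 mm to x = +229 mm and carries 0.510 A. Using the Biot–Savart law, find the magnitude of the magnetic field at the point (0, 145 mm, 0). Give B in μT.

For a finite straight segment, B = (μ₀I/4πd)(sinθ₁ + sinθ₂), where θ₁, θ₂ are the angles from the perpendicular to each end.
The perpendicular distance is d = 0.145 m; the end-offsets along the wire are a = 0.235 m and b = 0.229 m.
sinθ₁ = 0.235/√(0.235²+0.145²) = 0.8510; sinθ₂ = 0.229/√(0.229²+0.145²) = 0.8449.
B = (4π×10⁻⁷ × 0.510) / (4π × 0.145) × (0.8510 + 0.8449) = 5.96×10⁻⁷ T.

B ≈ 0.596 μT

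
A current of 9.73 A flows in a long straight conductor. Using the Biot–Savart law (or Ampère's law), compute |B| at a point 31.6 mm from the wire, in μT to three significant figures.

For an infinitely long straight wire, B = μ₀I/(2πd).
B = (4π×10⁻⁷ × 9.73) / (2π × 0.0316) = 6.16×10⁻⁵ T.

B ≈ 61.6 μT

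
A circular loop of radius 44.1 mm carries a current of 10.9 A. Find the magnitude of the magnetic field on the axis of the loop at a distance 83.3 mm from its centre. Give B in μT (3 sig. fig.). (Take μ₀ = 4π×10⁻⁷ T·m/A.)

On the axis of a circular loop, B = μ₀IR² / [2(R²+z²)^(3/2)].
R² + z² = (0.0441)² + (0.0833)² = 0.008884 m², and (R²+z²)^(3/2) = 8.37×10⁻⁴ m³.
B = (4π×10⁻⁷ × 10.9 × 0.001945) / (2 × 8.37×10⁻⁴) = 1.59×10⁻⁵ T.

B ≈ 15.9 μT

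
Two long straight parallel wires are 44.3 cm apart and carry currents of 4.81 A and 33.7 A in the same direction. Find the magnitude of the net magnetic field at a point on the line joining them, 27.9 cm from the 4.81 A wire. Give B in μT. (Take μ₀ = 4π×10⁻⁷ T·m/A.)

Each long wire gives B = μ₀I/(2πd). Distances are d₁ = 0.279 m and d₂ = 0.164 m.
B₁ = 3.45×10⁻⁶ T, B₂ = 4.11×10⁻⁵ T.
Between parallel currents the two contributions point in opposite directions, so they subtract. B = |B₁ − B₂| = |3.45×10⁻⁶ − 4.11×10⁻⁵| = 3.76×10⁻⁵ T.

B ≈ 37.6 μT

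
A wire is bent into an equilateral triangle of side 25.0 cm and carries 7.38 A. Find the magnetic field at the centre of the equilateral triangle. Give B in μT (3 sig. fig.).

Each side is a finite straight segment at perpendicular distance d = a/(2 tan(π/3)) = 0.07217 m from the centre, with end-angles ±π/3.
One side contributes B₁ = (μ₀I/4πd)·2 sin(π/3) = 1.77×10⁻⁵ T.
All 3 sides add in the same direction: B = 3 × 1.77×10⁻⁵ = 5.31×10⁻⁵ T.

B ≈ 53.1 μT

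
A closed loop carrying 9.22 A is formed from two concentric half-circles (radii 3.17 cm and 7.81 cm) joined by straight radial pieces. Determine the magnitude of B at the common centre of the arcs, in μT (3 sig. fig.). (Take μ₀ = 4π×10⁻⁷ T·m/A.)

The radial connectors point toward the centre, so dl × r̂ = 0 and they contribute nothing.
Each semicircle gives μ₀I/(4R): inner arc 9.14×10⁻⁵ T, outer arc 3.71×10⁻⁵ T.
The two arcs carry current in opposite angular senses, so their fields oppose: B = |9.14×10⁻⁵ − 3.71×10⁻⁵| = 5.43×10⁻⁵ T.

B ≈ 54.3 μT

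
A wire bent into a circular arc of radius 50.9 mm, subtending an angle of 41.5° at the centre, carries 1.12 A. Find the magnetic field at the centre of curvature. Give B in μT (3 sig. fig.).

The Biot–Savart field of a circular arc at its centre is B = μ₀Iφ/(4πR), with φ = 0.7243 rad.
B = (4π×10⁻⁷ × 1.12 × 0.7243) / (4π × 0.0509) = 1.59×10⁻⁶ T.

B ≈ 1.59 μT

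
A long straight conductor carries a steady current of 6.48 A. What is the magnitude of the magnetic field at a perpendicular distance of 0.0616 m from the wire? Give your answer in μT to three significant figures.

B ≈ 21.0 μT

For an infinitely long straight wire, B = μ₀I/(2πd).
B = (4π×10⁻⁷ × 6.48) / (2π × 0.0616) = 2.10×10⁻⁵ T.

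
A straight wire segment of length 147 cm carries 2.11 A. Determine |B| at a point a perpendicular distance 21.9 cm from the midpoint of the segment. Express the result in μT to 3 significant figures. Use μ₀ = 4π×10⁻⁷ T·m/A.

B ≈ 1.85 μT

For a finite straight segment, B = (μ₀I/4πd)(sinθ₁ + sinθ₂), where θ₁, θ₂ are the angles from the perpendicular to each end.
The perpendicular from the point meets the wire at its midpoint, so each end is L/2 = 0.735 m away along the wire.
sinθ₁ = 0.735/√(0.735²+0.219²) = 0.9584; sinθ₂ = 0.735/√(0.735²+0.219²) = 0.9584.
B = (4π×10⁻⁷ × 2.11) / (4π × 0.219) × (0.9584 + 0.9584) = 1.85×10⁻⁶ T.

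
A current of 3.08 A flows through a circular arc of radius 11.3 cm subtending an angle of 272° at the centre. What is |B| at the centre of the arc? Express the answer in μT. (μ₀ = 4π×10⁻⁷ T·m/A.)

B ≈ 12.9 μT

The Biot–Savart field of a circular arc at its centre is B = μ₀Iφ/(4πR), with φ = 4.747 rad.
B = (4π×10⁻⁷ × 3.08 × 4.747) / (4π × 0.113) = 1.29×10⁻⁵ T.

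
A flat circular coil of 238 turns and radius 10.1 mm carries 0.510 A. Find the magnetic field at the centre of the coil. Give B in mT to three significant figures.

B ≈ 7.55 mT

For an N-turn flat coil, B = Nμ₀I/(2R) with R = 0.0101 m.
B = 238 × 3.17×10⁻⁵ T = 7.55×10⁻³ T.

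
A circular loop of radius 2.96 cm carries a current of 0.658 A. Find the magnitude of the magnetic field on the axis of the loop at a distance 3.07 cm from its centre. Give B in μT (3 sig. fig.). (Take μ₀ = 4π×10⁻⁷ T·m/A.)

B ≈ 4.67 μT

On the axis of a circular loop, B = μ₀IR² / [2(R²+z²)^(3/2)].
R² + z² = (0.0296)² + (0.0307)² = 0.001819 m², and (R²+z²)^(3/2) = 7.76×10⁻⁵ m³.
B = (4π×10⁻⁷ × 0.658 × 0.0008762) / (2 × 7.76×10⁻⁵) = 4.67×10⁻⁶ T.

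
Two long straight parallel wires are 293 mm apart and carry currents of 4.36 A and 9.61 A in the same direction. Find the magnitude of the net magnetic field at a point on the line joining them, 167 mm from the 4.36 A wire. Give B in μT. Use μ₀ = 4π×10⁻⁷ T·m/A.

Each long wire gives B = μ₀I/(2πd). Distances are d₁ = 0.167 m and d₂ = 0.126 m.
B₁ = 5.22×10⁻⁶ T, B₂ = 1.53×10⁻⁵ T.
Between parallel currents the two contributions point in opposite directions, so they subtract. B = |B₁ − B₂| = |5.22×10⁻⁶ − 1.53×10⁻⁵| = 1.00×10⁻⁵ T.

B ≈ 10.0 μT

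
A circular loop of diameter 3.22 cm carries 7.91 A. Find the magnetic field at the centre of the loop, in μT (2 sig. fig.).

At the centre of a circular loop the Biot–Savart law gives B = μ₀I/(2R) (so R = 0.0161 m).
B = (4π×10⁻⁷ × 7.91) / (2 × 0.0161) = 3.09×10⁻⁴ T.

B ≈ 310 μT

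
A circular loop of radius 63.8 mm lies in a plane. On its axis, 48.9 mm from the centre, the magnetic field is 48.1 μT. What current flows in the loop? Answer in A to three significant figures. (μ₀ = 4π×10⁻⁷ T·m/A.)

I ≈ 9.77 A

On the axis of a loop, B = μ₀IR²/[2(R²+z²)^(3/2)], so I = 2B(R²+z²)^(3/2)/(μ₀R²).
R² + z² = 0.00407 + 0.002391 = 0.006462 m²; raised to 3/2 gives 5.19×10⁻⁴ m³.
I = 2 × 4.81×10⁻⁵ × 5.19×10⁻⁴ / (1.26×10⁻⁶ × 0.00407) = 9.77 A.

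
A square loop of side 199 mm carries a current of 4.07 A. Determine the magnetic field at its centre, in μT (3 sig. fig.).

Each side is a finite straight segment at perpendicular distance d = a/(2 tan(π/4)) = 0.0995 m from the centre, with end-angles ±π/4.
One side contributes B₁ = (μ₀I/4πd)·2 sin(π/4) = 5.78×10⁻⁶ T.
All 4 sides add in the same direction: B = 4 × 5.78×10⁻⁶ = 2.31×10⁻⁵ T.

B ≈ 23.1 μT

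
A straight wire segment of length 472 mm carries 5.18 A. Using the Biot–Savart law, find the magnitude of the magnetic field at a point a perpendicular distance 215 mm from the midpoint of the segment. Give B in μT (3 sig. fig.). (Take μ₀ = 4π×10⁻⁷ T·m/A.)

For a finite straight segment, B = (μ₀I/4πd)(sinθ₁ + sinθ₂), where θ₁, θ₂ are the angles from the perpendicular to each end.
The perpendicular from the point meets the wire at its midpoint, so each end is L/2 = 0.236 m away along the wire.
sinθ₁ = 0.236/√(0.236²+0.215²) = 0.7392; sinθ₂ = 0.236/√(0.236²+0.215²) = 0.7392.
B = (4π×10⁻⁷ × 5.18) / (4π × 0.215) × (0.7392 + 0.7392) = 3.56×10⁻⁶ T.

B ≈ 3.56 μT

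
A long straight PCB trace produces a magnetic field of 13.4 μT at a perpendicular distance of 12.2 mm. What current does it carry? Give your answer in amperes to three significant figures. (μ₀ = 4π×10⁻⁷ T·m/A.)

For a long straight wire B = μ₀I/(2πd), so I = 2πdB/μ₀.
I = 2π × 0.0122 × 1.34×10⁻⁵ / (4π×10⁻⁷) = 0.817 A.

I ≈ 0.817 A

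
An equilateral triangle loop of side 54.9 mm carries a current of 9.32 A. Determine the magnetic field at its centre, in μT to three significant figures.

B ≈ 306 μT

Each side is a finite straight segment at perpendicular distance d = a/(2 tan(π/3)) = 0.01585 m from the centre, with end-angles ±π/3.
One side contributes B₁ = (μ₀I/4πd)·2 sin(π/3) = 1.02×10⁻⁴ T.
All 3 sides add in the same direction: B = 3 × 1.02×10⁻⁴ = 3.06×10⁻⁴ T.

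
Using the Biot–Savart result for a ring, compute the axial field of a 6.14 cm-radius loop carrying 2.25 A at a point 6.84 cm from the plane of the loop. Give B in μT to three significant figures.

B ≈ 6.86 μT

On the axis of a circular loop, B = μ₀IR² / [2(R²+z²)^(3/2)].
R² + z² = (0.0614)² + (0.0684)² = 0.008449 m², and (R²+z²)^(3/2) = 7.77×10⁻⁴ m³.
B = (4π×10⁻⁷ × 2.25 × 0.00377) / (2 × 7.77×10⁻⁴) = 6.86×10⁻⁶ T.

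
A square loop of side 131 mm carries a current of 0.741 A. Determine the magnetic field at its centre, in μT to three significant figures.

B ≈ 6.40 μT

Each side is a finite straight segment at perpendicular distance d = a/(2 tan(π/4)) = 0.0655 m from the centre, with end-angles ±π/4.
One side contributes B₁ = (μ₀I/4πd)·2 sin(π/4) = 1.60×10⁻⁶ T.
All 4 sides add in the same direction: B = 4 × 1.60×10⁻⁶ = 6.40×10⁻⁶ T.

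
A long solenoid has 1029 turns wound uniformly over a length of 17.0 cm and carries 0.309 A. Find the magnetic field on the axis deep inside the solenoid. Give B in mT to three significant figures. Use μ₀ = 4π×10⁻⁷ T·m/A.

Inside a long solenoid, B = μ₀nI with n = 6053 turns/m.
B = 4π×10⁻⁷ × 6053 × 0.309 = 2.35×10⁻³ T.

B ≈ 2.35 mT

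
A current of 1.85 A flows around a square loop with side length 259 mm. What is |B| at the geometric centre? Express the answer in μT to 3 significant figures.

Each side is a finite straight segment at perpendicular distance d = a/(2 tan(π/4)) = 0.1295 m from the centre, with end-angles ±π/4.
One side contributes B₁ = (μ₀I/4πd)·2 sin(π/4) = 2.02×10⁻⁶ T.
All 4 sides add in the same direction: B = 4 × 2.02×10⁻⁶ = 8.08×10⁻⁶ T.

B ≈ 8.08 μT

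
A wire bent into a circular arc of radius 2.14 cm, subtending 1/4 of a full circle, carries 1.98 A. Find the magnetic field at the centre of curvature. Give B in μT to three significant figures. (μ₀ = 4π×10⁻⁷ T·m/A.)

B ≈ 14.5 μT

The Biot–Savart field of a circular arc at its centre is B = μ₀Iφ/(4πR), with φ = 1.571 rad.
B = (4π×10⁻⁷ × 1.98 × 1.571) / (4π × 0.0214) = 1.45×10⁻⁵ T.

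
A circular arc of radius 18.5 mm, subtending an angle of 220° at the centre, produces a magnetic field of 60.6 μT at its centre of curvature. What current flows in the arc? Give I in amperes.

For a circular arc, B = μ₀Iφ/(4πR) with φ in radians; here φ = 3.84 rad.
So I = 4πRB/(μ₀φ) = 4π × 0.0185 × 6.06×10⁻⁵ / (4π×10⁻⁷ × 3.84) = 2.92 A.

I ≈ 2.92 A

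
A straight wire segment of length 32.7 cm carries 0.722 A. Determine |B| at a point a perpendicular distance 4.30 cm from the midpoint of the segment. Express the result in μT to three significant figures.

B ≈ 3.25 μT

For a finite straight segment, B = (μ₀I/4πd)(sinθ₁ + sinθ₂), where θ₁, θ₂ are the angles from the perpendicular to each end.
The perpendicular from the point meets the wire at its midpoint, so each end is L/2 = 0.1635 m away along the wire.
sinθ₁ = 0.1635/√(0.1635²+0.043²) = 0.9671; sinθ₂ = 0.1635/√(0.1635²+0.043²) = 0.9671.
B = (4π×10⁻⁷ × 0.722) / (4π × 0.043) × (0.9671 + 0.9671) = 3.25×10⁻⁶ T.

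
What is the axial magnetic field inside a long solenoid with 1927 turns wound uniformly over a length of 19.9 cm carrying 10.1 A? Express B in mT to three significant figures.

B ≈ 123 mT

Inside a long solenoid, B = μ₀nI with n = 9683 turns/m.
B = 4π×10⁻⁷ × 9683 × 10.1 = 0.123 T.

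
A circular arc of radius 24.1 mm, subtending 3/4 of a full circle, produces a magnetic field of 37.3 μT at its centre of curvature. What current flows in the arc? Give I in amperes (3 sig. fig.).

For a circular arc, B = μ₀Iφ/(4πR) with φ in radians; here φ = 4.712 rad.
So I = 4πRB/(μ₀φ) = 4π × 0.0241 × 3.73×10⁻⁵ / (4π×10⁻⁷ × 4.712) = 1.91 A.

I ≈ 1.91 A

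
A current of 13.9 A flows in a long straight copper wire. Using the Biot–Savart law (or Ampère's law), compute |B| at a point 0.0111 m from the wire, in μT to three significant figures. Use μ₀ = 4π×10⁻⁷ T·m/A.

B ≈ 250 μT

For an infinitely long straight wire, B = μ₀I/(2πd).
B = (4π×10⁻⁷ × 13.9) / (2π × 0.0111) = 2.50×10⁻⁴ T.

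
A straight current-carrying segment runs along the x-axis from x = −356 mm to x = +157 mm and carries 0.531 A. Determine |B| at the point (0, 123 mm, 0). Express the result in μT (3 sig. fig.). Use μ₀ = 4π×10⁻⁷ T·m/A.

For a finite straight segment, B = (μ₀I/4πd)(sinθ₁ + sinθ₂), where θ₁, θ₂ are the angles from the perpendicular to each end.
The perpendicular distance is d = 0.123 m; the end-offsets along the wire are a = 0.356 m and b = 0.157 m.
sinθ₁ = 0.356/√(0.356²+0.123²) = 0.9452; sinθ₂ = 0.157/√(0.157²+0.123²) = 0.7872.
B = (4π×10⁻⁷ × 0.531) / (4π × 0.123) × (0.9452 + 0.7872) = 7.48×10⁻⁷ T.

B ≈ 0.748 μT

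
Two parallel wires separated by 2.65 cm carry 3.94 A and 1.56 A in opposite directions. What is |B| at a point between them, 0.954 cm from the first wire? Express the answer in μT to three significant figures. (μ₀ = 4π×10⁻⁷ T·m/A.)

Each long wire gives B = μ₀I/(2πd). Distances are d₁ = 0.00954 m and d₂ = 0.01696 m.
B₁ = 8.26×10⁻⁵ T, B₂ = 1.84×10⁻⁵ T.
Between antiparallel currents both contributions point the same way, so they add. B = B₁ + B₂ = 8.26×10⁻⁵ + 1.84×10⁻⁵ = 1.01×10⁻⁴ T.

B ≈ 101 μT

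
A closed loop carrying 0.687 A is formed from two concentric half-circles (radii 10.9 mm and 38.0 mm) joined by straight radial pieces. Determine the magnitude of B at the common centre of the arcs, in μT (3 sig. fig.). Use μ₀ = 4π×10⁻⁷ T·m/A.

The radial connectors point toward the centre, so dl × r̂ = 0 and they contribute nothing.
Each semicircle gives μ₀I/(4R): inner arc 1.98×10⁻⁵ T, outer arc 5.68×10⁻⁶ T.
The two arcs carry current in opposite angular senses, so their fields oppose: B = |1.98×10⁻⁵ − 5.68×10⁻⁶| = 1.41×10⁻⁵ T.

B ≈ 14.1 μT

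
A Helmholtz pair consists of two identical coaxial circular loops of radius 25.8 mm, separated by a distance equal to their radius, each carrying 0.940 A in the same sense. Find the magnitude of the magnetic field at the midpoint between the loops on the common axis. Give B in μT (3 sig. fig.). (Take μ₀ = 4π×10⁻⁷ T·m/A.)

B ≈ 32.8 μT

Each loop contributes B = μ₀IR²/[2(R²+z²)^(3/2)] on the axis, with z measured from that loop.
Loop 1 (z = 0.0129 m): B₁ = 1.64×10⁻⁵ T. Loop 2 (z = 0.0129 m): B₂ = 1.64×10⁻⁵ T.
The fields add: B = B₁ + B₂ = 3.28×10⁻⁵ T.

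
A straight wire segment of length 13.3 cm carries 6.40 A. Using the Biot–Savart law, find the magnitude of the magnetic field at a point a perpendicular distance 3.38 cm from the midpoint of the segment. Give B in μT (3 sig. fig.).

B ≈ 33.8 μT

For a finite straight segment, B = (μ₀I/4πd)(sinθ₁ + sinθ₂), where θ₁, θ₂ are the angles from the perpendicular to each end.
The perpendicular from the point meets the wire at its midpoint, so each end is L/2 = 0.0665 m away along the wire.
sinθ₁ = 0.0665/√(0.0665²+0.0338²) = 0.8915; sinθ₂ = 0.0665/√(0.0665²+0.0338²) = 0.8915.
B = (4π×10⁻⁷ × 6.40) / (4π × 0.0338) × (0.8915 + 0.8915) = 3.38×10⁻⁵ T.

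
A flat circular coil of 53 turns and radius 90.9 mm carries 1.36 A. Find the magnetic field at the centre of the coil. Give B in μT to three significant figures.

For an N-turn flat coil, B = Nμ₀I/(2R) with R = 0.0909 m.
B = 53 × 9.40×10⁻⁶ T = 4.98×10⁻⁴ T.

B ≈ 498 μT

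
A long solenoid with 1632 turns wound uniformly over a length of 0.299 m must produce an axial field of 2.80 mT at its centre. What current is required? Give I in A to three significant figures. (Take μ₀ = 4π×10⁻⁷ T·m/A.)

I ≈ 0.408 A

Inside a long solenoid B = μ₀nI with n = 5458 m⁻¹, so I = B/(μ₀n).
I = 2.80×10⁻³ / (4π×10⁻⁷ × 5458) = 0.408 A.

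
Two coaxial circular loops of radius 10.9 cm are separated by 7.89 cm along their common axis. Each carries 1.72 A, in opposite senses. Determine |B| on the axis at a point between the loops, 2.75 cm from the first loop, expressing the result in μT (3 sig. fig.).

Each loop contributes B = μ₀IR²/[2(R²+z²)^(3/2)] on the axis, with z measured from that loop.
Loop 1 (z = 0.0275 m): B₁ = 9.04×10⁻⁶ T. Loop 2 (z = 0.0514 m): B₂ = 7.34×10⁻⁶ T.
The fields oppose: B = |B₁ − B₂| = 1.70×10⁻⁶ T.

B ≈ 1.70 μT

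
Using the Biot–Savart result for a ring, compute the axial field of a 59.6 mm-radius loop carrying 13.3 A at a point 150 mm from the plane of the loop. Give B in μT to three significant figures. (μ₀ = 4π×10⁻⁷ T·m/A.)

B ≈ 7.06 μT

On the axis of a circular loop, B = μ₀IR² / [2(R²+z²)^(3/2)].
R² + z² = (0.0596)² + (0.15)² = 0.02605 m², and (R²+z²)^(3/2) = 4.20×10⁻³ m³.
B = (4π×10⁻⁷ × 13.3 × 0.003552) / (2 × 4.20×10⁻³) = 7.06×10⁻⁶ T.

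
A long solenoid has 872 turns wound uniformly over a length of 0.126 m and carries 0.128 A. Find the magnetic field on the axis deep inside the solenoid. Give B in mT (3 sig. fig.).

Inside a long solenoid, B = μ₀nI with n = 6921 turns/m.
B = 4π×10⁻⁷ × 6921 × 0.128 = 1.11×10⁻³ T.

B ≈ 1.11 mT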